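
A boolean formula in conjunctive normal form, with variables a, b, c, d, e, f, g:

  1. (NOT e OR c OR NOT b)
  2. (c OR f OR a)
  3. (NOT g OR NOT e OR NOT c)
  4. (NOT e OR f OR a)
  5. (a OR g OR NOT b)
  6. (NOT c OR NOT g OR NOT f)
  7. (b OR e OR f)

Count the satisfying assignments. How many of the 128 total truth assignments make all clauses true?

52

Case analysis on c and e:
  c=1, e=1: d free; 5 ways for (a,b,f,g) × 2^1 = 10.
  c=1, e=0: d free; 6 ways for (a,b,f,g) × 2^1 = 12.
  c=0, e=1: d, g free; 3 ways for (a,b,f) × 2^2 = 12.
  c=0, e=0: d free; 9 ways for (a,b,f,g) × 2^1 = 18.
Total: 10 + 12 + 12 + 18 = 52.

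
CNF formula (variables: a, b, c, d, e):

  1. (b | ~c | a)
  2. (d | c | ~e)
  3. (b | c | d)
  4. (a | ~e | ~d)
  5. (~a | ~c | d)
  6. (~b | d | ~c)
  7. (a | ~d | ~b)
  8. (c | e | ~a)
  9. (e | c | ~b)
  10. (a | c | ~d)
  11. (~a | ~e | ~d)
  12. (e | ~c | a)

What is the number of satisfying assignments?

2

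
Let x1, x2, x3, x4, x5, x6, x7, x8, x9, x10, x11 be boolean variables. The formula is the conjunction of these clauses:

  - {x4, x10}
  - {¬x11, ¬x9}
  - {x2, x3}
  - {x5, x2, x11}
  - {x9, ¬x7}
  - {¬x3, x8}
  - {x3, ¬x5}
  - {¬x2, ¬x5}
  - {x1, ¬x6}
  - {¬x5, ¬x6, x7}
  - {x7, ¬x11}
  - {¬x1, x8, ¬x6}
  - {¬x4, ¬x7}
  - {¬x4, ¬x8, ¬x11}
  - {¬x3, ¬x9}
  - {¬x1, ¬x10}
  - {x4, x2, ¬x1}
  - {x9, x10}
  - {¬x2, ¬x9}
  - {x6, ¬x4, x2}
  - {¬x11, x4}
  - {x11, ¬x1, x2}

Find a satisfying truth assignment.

x1 = False, x2 = True, x3 = False, x4 = True, x5 = False, x6 = False, x7 = False, x8 = True, x9 = False, x10 = True, x11 = False

Check each clause:
  1. {x4, x10} — x10 is true.
  2. {¬x11, ¬x9} — ¬x11 is true.
  3. {x2, x3} — x2 is true.
  4. {x11, x2, x5} — x2 is true.
  5. {x9, ¬x7} — ¬x7 is true.
  6. {x8, ¬x3} — x8 is true.
  7. {x3, ¬x5} — ¬x5 is true.
  8. {¬x2, ¬x5} — ¬x5 is true.
  9. {x1, ¬x6} — ¬x6 is true.
  10. {x7, ¬x5, ¬x6} — ¬x6 is true.
  11. {¬x11, x7} — ¬x11 is true.
  12. {¬x1, x8, ¬x6} — x8 is true.
  13. {¬x4, ¬x7} — ¬x7 is true.
  14. {¬x4, ¬x8, ¬x11} — ¬x11 is true.
  15. {¬x3, ¬x9} — ¬x3 is true.
  16. {¬x10, ¬x1} — ¬x1 is true.
  17. {x2, ¬x1, x4} — x2 is true.
  18. {x9, x10} — x10 is true.
  19. {¬x2, ¬x9} — ¬x9 is true.
  20. {x6, ¬x4, x2} — x2 is true.
  21. {¬x11, x4} — x4 is true.
  22. {x11, x2, ¬x1} — x2 is true.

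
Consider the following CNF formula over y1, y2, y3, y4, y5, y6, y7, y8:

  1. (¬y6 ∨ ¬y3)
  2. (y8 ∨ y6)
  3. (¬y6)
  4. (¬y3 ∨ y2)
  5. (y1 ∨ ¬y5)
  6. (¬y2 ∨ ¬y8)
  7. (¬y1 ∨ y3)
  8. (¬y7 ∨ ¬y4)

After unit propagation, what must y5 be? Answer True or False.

False

Unit clause (¬y6) sets y6 = False.
(y6 ∨ y8) with y6 = False leaves only y8, so y8 = True.
From (¬y2 ∨ ¬y8) and y8 = True: y2 = False.
(¬y3 ∨ y2) with y2 = False leaves only ¬y3, so y3 = False.
(¬y1 ∨ y3) with y3 = False leaves only ¬y1, so y1 = False.
(y1 ∨ ¬y5) with y1 = False leaves only ¬y5, so y5 = False.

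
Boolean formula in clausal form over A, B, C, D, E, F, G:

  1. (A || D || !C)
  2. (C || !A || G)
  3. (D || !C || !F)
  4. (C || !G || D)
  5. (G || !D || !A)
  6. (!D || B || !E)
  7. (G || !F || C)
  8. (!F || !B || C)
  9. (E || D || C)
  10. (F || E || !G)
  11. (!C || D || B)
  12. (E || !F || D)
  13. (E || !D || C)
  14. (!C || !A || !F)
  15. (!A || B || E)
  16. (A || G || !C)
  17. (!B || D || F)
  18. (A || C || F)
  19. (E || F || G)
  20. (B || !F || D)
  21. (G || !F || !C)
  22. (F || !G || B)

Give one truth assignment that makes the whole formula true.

A=False, B=True, C=True, D=True, E=True, F=False, G=True

Branch on A: take A = False.
Set B = True and propagate.
The remaining clauses are satisfied by C = True, D = True, E = True, F = False, G = True.
Every clause has at least one true literal under this assignment.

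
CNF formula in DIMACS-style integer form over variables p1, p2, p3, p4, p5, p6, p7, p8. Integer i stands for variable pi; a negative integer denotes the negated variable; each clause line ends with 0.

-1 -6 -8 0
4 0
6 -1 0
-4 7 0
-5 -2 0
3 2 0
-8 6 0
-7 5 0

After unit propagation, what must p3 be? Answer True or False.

True

(p4) stands alone — p4 = True.
In (~p4 | p7), ~p4 is now false; p7 must hold, so p7 = True.
From (p5 | ~p7) and p7 = True: p5 = True.
In (~p5 | ~p2), ~p5 is now false; ~p2 must hold, so p2 = False.
(p2 | p3): since p2 = False, the clause reduces to (p3). p3 = True.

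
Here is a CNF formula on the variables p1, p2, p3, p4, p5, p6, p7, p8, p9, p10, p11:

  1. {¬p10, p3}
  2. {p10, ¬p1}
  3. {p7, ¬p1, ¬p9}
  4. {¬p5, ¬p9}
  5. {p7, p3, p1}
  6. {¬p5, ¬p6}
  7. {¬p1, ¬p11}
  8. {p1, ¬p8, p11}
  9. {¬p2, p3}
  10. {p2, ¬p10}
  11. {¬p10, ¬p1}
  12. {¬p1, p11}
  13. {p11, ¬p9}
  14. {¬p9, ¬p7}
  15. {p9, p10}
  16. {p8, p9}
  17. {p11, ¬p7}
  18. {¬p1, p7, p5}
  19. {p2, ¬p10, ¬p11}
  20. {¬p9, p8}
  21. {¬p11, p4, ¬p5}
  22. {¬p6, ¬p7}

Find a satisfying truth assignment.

p1=F, p2=T, p3=T, p4=F, p5=F, p6=F, p7=F, p8=T, p9=F, p10=T, p11=T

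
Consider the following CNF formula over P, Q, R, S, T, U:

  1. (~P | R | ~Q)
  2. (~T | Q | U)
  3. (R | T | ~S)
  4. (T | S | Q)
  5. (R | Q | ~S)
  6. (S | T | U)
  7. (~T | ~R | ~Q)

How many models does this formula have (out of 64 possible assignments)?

21

Split on Q, then T.
  Q=T, T=T: remaining (P,R,S,U) ∈ {(F,F,F,F); (F,F,F,T); (F,F,T,F); (F,F,T,T)} — 4.
  Q=T, T=F: 7 of the 16 assignments to (P,R,S,U) work.
  Q=F, T=T: P free; 3 ways for (R,S,U) × 2^1 = 6.
  Q=F, T=F: remaining (P,R,S,U) ∈ {(F,T,T,F); (F,T,T,T); (T,T,T,F); (T,T,T,T)} — 4.
Total: 4 + 7 + 6 + 4 = 21.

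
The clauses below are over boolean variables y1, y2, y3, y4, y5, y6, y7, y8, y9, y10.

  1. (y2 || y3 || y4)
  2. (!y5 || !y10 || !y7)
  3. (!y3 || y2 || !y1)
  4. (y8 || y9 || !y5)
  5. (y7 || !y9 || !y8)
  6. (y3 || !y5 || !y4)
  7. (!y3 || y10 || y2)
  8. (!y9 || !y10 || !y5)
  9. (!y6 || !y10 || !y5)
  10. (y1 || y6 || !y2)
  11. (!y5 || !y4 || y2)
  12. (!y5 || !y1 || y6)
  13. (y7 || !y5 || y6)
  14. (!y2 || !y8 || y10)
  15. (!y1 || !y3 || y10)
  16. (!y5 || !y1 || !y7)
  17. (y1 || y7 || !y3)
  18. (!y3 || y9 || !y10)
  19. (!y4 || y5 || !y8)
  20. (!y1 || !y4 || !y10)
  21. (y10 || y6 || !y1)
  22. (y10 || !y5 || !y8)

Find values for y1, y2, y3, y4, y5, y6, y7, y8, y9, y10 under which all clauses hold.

y1=T, y2=T, y3=F, y4=T, y5=F, y6=T, y7=F, y8=F, y9=F, y10=F

Check each clause:
  1. (y3 || y4 || y2) — y2 is true.
  2. (!y5 || !y10 || !y7) — !y7 is true.
  3. (y2 || !y3 || !y1) — y2 is true.
  4. (y9 || y8 || !y5) — !y5 is true.
  5. (!y8 || !y9 || y7) — !y8 is true.
  6. (!y5 || !y4 || y3) — !y5 is true.
  7. (!y3 || y10 || y2) — y2 is true.
  8. (!y9 || !y5 || !y10) — !y5 is true.
  9. (!y10 || !y6 || !y5) — !y5 is true.
  10. (!y2 || y6 || y1) — y1 is true.
  11. (y2 || !y4 || !y5) — y2 is true.
  12. (y6 || !y1 || !y5) — !y5 is true.
  13. (y6 || !y5 || y7) — !y5 is true.
  14. (!y8 || y10 || !y2) — !y8 is true.
  15. (y10 || !y1 || !y3) — !y3 is true.
  16. (!y5 || !y7 || !y1) — !y7 is true.
  17. (y7 || !y3 || y1) — y1 is true.
  18. (!y3 || y9 || !y10) — !y3 is true.
  19. (y5 || !y4 || !y8) — !y8 is true.
  20. (!y4 || !y1 || !y10) — !y10 is true.
  21. (y6 || y10 || !y1) — y6 is true.
  22. (y10 || !y5 || !y8) — !y8 is true.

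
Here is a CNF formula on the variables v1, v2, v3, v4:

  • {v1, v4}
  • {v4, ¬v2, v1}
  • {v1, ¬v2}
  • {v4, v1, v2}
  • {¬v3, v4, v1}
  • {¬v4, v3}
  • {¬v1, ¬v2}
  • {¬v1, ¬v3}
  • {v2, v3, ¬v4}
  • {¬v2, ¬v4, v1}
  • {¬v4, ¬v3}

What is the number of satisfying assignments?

1

Satisfying assignments:
  v1=1 v2=0 v3=0 v4=0
That's 1 in total.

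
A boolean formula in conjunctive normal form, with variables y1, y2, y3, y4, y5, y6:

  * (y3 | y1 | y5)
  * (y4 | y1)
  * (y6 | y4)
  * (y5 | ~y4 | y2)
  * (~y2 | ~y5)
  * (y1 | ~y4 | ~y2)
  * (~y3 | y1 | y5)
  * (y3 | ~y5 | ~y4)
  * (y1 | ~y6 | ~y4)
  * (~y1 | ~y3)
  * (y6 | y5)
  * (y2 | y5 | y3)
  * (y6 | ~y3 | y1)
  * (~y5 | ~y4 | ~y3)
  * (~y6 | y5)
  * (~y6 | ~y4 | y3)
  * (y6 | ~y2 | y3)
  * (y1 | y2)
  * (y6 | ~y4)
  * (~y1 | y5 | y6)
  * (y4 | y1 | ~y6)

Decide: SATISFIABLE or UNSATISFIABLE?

Branch on y1: take y1 = True.
  then y3 is forced to False.
For the remaining variables, y2 = False, y4 = False, y5 = True, y6 = True works.
So y1 = T  y2 = F  y3 = F  y4 = F  y5 = T  y6 = T is a satisfying assignment.

SATISFIABLE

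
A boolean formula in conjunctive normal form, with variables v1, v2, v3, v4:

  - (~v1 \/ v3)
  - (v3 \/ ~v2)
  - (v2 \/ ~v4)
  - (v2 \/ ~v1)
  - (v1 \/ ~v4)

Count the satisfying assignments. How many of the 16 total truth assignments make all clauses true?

5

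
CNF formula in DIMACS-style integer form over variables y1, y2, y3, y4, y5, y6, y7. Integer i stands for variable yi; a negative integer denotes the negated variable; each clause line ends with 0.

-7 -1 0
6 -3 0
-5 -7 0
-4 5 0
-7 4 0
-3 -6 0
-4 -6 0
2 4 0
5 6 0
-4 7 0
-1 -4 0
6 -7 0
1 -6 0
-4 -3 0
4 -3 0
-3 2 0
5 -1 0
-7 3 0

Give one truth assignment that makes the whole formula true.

y2 occurs only positively in the remaining clauses — set y2 = True.
Set y1 = True and propagate.
  then y7 is forced to False.
  then y4 is forced to False.
  then y3 is forced to False.
  then y5 is forced to True.
y6 is now unconstrained; take y6 = True.
Every clause has at least one true literal under this assignment.

y1 = T  y2 = T  y3 = F  y4 = F  y5 = T  y6 = T  y7 = F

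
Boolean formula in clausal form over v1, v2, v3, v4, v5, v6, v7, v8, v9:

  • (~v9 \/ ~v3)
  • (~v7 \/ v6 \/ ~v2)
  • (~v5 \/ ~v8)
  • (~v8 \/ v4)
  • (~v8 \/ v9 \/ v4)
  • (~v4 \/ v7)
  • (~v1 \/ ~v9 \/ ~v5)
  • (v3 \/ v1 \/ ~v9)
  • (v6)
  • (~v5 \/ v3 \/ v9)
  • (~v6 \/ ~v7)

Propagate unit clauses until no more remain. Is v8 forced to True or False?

False

(v6) is a unit clause: v6 = True.
(~v7 \/ ~v6) with v6 = True leaves only ~v7, so v7 = False.
(v7 \/ ~v4): since v7 = False, the clause reduces to (~v4). v4 = False.
(v4 \/ ~v8): since v4 = False, the clause reduces to (~v8). v8 = False.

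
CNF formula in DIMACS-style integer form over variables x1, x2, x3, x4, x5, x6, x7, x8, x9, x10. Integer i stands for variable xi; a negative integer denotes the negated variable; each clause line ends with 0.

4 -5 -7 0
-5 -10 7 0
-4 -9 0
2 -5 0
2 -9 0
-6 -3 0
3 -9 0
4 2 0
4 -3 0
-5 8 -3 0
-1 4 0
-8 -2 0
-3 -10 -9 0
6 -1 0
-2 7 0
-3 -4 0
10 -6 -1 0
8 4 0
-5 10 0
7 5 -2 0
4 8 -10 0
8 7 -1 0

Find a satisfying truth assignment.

x1=False, x2=False, x3=False, x4=True, x5=False, x6=True, x7=True, x8=True, x9=False, x10=False

Pure literal: x1 appears only negated; assign x1 = False.
x9 occurs only negated in the remaining clauses — set x9 = False.
Try x2 = False.
  then x5 is forced to False.
  then x4 is forced to True.
  then x3 is forced to False.
x6, x7, x8, x10 are now unconstrained; take x6 = True, x7 = True, x8 = True, x10 = False.
Check each clause:
  1. {¬x5, ¬x7, x4} — ¬x5 is true.
  2. {x7, ¬x5, ¬x10} — ¬x5 is true.
  3. {¬x4, ¬x9} — ¬x9 is true.
  4. {x2, ¬x5} — ¬x5 is true.
  5. {¬x9, x2} — ¬x9 is true.
  6. {¬x3, ¬x6} — ¬x3 is true.
  7. {x3, ¬x9} — ¬x9 is true.
  8. {x4, x2} — x4 is true.
  9. {¬x3, x4} — x4 is true.
  10. {x8, ¬x5, ¬x3} — x8 is true.
  11. {x4, ¬x1} — x4 is true.
  12. {¬x8, ¬x2} — ¬x2 is true.
  13. {¬x10, ¬x3, ¬x9} — ¬x3 is true.
  14. {x6, ¬x1} — ¬x1 is true.
  15. {¬x2, x7} — ¬x2 is true.
  16. {¬x4, ¬x3} — ¬x3 is true.
  17. {x10, ¬x6, ¬x1} — ¬x1 is true.
  18. {x8, x4} — x8 is true.
  19. {¬x5, x10} — ¬x5 is true.
  20. {¬x2, x7, x5} — ¬x2 is true.
  21. {x8, ¬x10, x4} — x8 is true.
  22. {x7, x8, ¬x1} — x8 is true.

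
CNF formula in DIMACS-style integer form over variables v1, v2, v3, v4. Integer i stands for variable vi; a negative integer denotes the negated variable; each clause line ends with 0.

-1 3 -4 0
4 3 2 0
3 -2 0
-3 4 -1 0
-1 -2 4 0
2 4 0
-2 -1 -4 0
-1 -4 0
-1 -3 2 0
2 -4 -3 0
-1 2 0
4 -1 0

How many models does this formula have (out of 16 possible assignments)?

The models are:
  v1=F v2=F v3=F v4=T
  v1=F v2=T v3=T v4=F
  v1=F v2=T v3=T v4=T
Count: 3.

3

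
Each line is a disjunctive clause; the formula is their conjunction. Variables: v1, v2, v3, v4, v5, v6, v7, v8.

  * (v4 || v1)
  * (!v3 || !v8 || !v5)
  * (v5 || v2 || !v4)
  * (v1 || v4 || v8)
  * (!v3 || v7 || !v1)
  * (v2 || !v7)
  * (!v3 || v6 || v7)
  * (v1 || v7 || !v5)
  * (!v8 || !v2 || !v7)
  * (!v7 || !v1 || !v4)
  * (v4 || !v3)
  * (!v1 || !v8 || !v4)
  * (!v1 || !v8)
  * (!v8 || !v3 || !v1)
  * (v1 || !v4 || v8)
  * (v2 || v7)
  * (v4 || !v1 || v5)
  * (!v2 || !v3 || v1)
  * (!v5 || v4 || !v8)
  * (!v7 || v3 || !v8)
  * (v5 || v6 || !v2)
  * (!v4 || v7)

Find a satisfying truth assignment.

v1 = True, v2 = True, v3 = False, v4 = False, v5 = True, v6 = True, v7 = False, v8 = False

Check each clause:
  1. (v1 || v4) — v1 is true.
  2. (!v3 || !v8 || !v5) — !v8 is true.
  3. (v2 || v5 || !v4) — v2 is true.
  4. (v8 || v4 || v1) — v1 is true.
  5. (!v3 || v7 || !v1) — !v3 is true.
  6. (!v7 || v2) — !v7 is true.
  7. (v6 || v7 || !v3) — !v3 is true.
  8. (v1 || !v5 || v7) — v1 is true.
  9. (!v8 || !v2 || !v7) — !v8 is true.
  10. (!v4 || !v1 || !v7) — !v7 is true.
  11. (v4 || !v3) — !v3 is true.
  12. (!v4 || !v8 || !v1) — !v8 is true.
  13. (!v8 || !v1) — !v8 is true.
  14. (!v1 || !v3 || !v8) — !v8 is true.
  15. (v8 || v1 || !v4) — v1 is true.
  16. (v2 || v7) — v2 is true.
  17. (!v1 || v5 || v4) — v5 is true.
  18. (!v2 || !v3 || v1) — v1 is true.
  19. (!v8 || !v5 || v4) — !v8 is true.
  20. (!v7 || v3 || !v8) — !v8 is true.
  21. (v6 || !v2 || v5) — v5 is true.
  22. (!v4 || v7) — !v4 is true.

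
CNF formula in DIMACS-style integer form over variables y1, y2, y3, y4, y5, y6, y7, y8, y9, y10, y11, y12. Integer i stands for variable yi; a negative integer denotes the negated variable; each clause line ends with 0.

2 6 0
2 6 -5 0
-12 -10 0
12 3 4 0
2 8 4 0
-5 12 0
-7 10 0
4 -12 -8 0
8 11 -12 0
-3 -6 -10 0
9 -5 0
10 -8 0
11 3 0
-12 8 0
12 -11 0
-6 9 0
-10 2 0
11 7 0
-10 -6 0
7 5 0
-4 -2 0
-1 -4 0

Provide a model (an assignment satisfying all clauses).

y1=T, y2=T, y3=T, y4=F, y5=F, y6=F, y7=T, y8=T, y9=T, y10=T, y11=F, y12=F

Check each clause:
  1. (y6 || y2) — y2 is true.
  2. (!y5 || y6 || y2) — y2 is true.
  3. (!y10 || !y12) — !y12 is true.
  4. (y4 || y12 || y3) — y3 is true.
  5. (y8 || y2 || y4) — y8 is true.
  6. (!y5 || y12) — !y5 is true.
  7. (y10 || !y7) — y10 is true.
  8. (!y12 || !y8 || y4) — !y12 is true.
  9. (!y12 || y8 || y11) — y8 is true.
  10. (!y3 || !y6 || !y10) — !y6 is true.
  11. (!y5 || y9) — y9 is true.
  12. (y10 || !y8) — y10 is true.
  13. (y11 || y3) — y3 is true.
  14. (y8 || !y12) — y8 is true.
  15. (!y11 || y12) — !y11 is true.
  16. (y9 || !y6) — y9 is true.
  17. (y2 || !y10) — y2 is true.
  18. (y7 || y11) — y7 is true.
  19. (!y6 || !y10) — !y6 is true.
  20. (y5 || y7) — y7 is true.
  21. (!y2 || !y4) — !y4 is true.
  22. (!y4 || !y1) — !y4 is true.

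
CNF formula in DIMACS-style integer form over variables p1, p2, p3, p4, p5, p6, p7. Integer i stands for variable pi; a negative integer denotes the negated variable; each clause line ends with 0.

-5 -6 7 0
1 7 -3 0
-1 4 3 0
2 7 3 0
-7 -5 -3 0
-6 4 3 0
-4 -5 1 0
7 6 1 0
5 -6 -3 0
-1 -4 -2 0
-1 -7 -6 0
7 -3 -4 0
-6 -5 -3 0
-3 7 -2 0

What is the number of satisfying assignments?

20

Split on p3, then p7.
  p3=1, p7=1: 7 of the 32 assignments to (p1,p2,p4,p5,p6) work.
  p3=1, p7=0: remaining (p1,p2,p4,p5,p6) ∈ {(1,0,0,0,0); (1,0,0,1,0)} — 2.
  p3=0, p7=1: 10 of the 32 assignments to (p1,p2,p4,p5,p6) work.
  p3=0, p7=0: remaining (p1,p2,p4,p5,p6) ∈ {(0,1,1,0,1)} — 1.
Total: 7 + 2 + 10 + 1 = 20.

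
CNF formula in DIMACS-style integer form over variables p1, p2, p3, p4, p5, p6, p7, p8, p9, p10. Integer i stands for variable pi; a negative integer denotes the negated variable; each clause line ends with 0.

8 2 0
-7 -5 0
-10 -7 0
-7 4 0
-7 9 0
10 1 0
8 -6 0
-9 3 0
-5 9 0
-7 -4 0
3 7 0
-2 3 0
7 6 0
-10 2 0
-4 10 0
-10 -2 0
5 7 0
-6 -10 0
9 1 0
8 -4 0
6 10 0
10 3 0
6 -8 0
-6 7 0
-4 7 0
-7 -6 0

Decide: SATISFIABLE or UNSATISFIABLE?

UNSATISFIABLE

p7 = True:
  propagation gives p5=False, p10=False, p4=True; an empty clause results — contradiction.
p7 = False:
  propagation gives p3=True, p6=True; an empty clause results — contradiction.
Every branch closes, so no satisfying assignment exists.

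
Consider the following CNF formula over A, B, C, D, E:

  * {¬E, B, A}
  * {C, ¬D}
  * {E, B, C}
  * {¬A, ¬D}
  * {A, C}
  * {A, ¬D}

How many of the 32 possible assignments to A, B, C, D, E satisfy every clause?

Case analysis on A and C:
  A=1, C=1: remaining (B,D,E) ∈ {(0,0,0); (0,0,1); (1,0,0); (1,0,1)} — 4.
  A=1, C=0: remaining (B,D,E) ∈ {(0,0,1); (1,0,0); (1,0,1)} — 3.
  A=0, C=1: remaining (B,D,E) ∈ {(0,0,0); (1,0,0); (1,0,1)} — 3.
  A=0, C=0: a clause becomes empty — 0.
Total: 4 + 3 + 3 + 0 = 10.

10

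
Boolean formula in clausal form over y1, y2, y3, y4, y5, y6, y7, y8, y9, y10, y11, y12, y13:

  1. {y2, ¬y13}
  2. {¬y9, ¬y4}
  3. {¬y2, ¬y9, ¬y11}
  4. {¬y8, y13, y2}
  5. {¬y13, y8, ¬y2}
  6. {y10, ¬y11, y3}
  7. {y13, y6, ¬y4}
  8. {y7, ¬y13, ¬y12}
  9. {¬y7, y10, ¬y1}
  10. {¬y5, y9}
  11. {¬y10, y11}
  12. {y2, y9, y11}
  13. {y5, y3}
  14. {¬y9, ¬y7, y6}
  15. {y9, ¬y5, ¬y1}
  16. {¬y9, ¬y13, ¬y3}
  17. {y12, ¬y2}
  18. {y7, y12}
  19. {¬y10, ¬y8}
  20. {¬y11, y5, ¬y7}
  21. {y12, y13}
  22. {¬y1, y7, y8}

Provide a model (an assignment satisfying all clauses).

y1 = 1  y2 = 1  y3 = 1  y4 = 0  y5 = 0  y6 = 0  y7 = 0  y8 = 1  y9 = 0  y10 = 0  y11 = 1  y12 = 1  y13 = 0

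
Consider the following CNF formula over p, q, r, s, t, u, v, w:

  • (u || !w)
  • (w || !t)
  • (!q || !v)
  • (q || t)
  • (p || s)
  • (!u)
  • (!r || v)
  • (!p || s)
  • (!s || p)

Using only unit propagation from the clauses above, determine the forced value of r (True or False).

Unit clause (!u) sets u = False.
(!w || u) with u = False leaves only !w, so w = False.
From (w || !t) and w = False: t = False.
(t || q): since t = False, the clause reduces to (q). q = True.
(!v || !q) with q = True leaves only !v, so v = False.
(v || !r): since v = False, the clause reduces to (!r). r = False.

False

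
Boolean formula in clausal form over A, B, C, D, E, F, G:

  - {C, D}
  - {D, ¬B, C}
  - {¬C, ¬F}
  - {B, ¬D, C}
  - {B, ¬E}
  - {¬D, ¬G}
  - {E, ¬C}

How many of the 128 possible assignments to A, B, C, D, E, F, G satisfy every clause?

14

Split on C, then D.
  C=T, D=T: remaining (A,B,E,F,G) ∈ {(F,T,T,F,F); (T,T,T,F,F)} — 2.
  C=T, D=F: remaining (A,B,E,F,G) ∈ {(F,T,T,F,F); (F,T,T,F,T); (T,T,T,F,F); (T,T,T,F,T)} — 4.
  C=F, D=T: forces B=T; G=F; A, E, F free → 2^3 = 8.
  C=F, D=F: a clause becomes empty — 0.
Total: 2 + 4 + 8 + 0 = 14.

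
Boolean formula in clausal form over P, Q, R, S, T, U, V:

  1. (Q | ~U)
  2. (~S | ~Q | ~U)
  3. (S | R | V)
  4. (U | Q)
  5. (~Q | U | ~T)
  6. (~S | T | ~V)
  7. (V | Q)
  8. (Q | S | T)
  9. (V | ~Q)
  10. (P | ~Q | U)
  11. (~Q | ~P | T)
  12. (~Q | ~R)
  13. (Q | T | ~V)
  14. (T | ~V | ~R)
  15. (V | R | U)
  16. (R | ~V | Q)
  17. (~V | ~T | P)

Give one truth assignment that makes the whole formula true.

Try P = True.
Try Q = True.
  then V is forced to True.
  then T is forced to True.
  then U is forced to True.
  then S is forced to False.
  then R is forced to False.

P = T, Q = T, R = F, S = F, T = T, U = T, V = T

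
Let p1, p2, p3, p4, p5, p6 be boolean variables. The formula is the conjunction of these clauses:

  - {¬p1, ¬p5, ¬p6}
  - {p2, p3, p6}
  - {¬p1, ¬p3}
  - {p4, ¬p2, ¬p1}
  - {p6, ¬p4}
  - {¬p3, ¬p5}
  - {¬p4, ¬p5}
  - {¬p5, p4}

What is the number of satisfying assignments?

14

Case analysis on p4 and p5:
  p4=T, p5=T: a clause becomes empty — 0.
  p4=T, p5=F: p2 free; 3 ways for (p1,p3,p6) × 2^1 = 6.
  p4=F, p5=T: a clause becomes empty — 0.
  p4=F, p5=F: 8 of the 16 assignments to (p1,p2,p3,p6) work.
Total: 0 + 6 + 0 + 8 = 14.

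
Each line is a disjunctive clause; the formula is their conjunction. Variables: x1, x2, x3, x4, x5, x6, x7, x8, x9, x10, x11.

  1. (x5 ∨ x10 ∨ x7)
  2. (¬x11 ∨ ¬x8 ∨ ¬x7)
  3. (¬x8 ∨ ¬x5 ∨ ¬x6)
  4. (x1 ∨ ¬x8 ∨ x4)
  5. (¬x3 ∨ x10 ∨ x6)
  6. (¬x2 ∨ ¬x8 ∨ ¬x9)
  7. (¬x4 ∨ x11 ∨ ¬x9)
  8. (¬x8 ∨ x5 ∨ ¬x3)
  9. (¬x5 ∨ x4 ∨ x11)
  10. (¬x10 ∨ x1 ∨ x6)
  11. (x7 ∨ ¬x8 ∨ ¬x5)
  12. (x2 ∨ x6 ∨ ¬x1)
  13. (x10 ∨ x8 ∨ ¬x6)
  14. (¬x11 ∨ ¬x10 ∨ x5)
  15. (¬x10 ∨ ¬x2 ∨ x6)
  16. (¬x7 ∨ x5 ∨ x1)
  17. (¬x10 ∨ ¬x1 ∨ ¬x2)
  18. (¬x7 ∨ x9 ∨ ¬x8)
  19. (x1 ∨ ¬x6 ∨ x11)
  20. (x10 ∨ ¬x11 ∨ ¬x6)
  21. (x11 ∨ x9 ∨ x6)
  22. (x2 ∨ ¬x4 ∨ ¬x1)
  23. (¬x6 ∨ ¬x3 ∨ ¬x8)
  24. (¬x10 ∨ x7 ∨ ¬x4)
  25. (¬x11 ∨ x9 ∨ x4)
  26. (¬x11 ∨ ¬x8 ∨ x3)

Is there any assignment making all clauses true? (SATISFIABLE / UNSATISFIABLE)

SATISFIABLE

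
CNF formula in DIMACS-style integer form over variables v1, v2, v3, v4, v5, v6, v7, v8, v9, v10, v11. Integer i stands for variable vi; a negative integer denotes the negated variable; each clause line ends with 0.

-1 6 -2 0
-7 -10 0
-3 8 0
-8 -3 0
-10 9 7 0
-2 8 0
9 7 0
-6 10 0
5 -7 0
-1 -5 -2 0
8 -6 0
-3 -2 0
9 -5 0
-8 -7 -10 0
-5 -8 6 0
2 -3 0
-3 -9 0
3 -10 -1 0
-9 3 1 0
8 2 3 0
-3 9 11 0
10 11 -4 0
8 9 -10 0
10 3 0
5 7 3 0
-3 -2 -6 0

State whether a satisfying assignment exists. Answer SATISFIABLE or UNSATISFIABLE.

v3 = True:
  propagation gives v8=True; an empty clause results — contradiction.
v3 = False:
  propagation gives v10=True, v7=False, v9=True, v1=False; an empty clause results — contradiction.
Every branch closes, so no satisfying assignment exists.

UNSATISFIABLE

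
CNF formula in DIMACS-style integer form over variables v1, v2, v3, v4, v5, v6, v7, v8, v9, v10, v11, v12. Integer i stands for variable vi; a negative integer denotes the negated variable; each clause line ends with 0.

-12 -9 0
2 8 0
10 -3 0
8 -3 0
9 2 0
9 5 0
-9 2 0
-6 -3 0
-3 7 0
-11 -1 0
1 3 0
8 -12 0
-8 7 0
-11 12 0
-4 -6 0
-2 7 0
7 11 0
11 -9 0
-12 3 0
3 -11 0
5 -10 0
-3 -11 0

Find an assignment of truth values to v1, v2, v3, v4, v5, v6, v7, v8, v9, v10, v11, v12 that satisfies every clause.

v1=True, v2=True, v3=False, v4=False, v5=True, v6=True, v7=True, v8=True, v9=False, v10=False, v11=False, v12=False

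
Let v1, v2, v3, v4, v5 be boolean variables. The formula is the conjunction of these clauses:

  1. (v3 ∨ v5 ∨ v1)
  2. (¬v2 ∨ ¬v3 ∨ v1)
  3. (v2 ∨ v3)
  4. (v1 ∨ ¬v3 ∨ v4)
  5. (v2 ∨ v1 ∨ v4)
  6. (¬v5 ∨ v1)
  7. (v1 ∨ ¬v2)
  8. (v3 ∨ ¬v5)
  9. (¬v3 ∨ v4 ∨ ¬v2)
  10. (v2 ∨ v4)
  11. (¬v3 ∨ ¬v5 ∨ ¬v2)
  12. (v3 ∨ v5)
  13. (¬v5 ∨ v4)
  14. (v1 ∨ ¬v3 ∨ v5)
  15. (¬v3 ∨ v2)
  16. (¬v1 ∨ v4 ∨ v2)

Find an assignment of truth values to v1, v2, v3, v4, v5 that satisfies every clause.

v4 occurs only positively in the remaining clauses — set v4 = True.
Branch on v1: take v1 = True.
Try v2 = True.
For the remaining variables, v3 = True, v5 = False works.
Every clause has at least one true literal under this assignment.

v1=True  v2=True  v3=True  v4=True  v5=False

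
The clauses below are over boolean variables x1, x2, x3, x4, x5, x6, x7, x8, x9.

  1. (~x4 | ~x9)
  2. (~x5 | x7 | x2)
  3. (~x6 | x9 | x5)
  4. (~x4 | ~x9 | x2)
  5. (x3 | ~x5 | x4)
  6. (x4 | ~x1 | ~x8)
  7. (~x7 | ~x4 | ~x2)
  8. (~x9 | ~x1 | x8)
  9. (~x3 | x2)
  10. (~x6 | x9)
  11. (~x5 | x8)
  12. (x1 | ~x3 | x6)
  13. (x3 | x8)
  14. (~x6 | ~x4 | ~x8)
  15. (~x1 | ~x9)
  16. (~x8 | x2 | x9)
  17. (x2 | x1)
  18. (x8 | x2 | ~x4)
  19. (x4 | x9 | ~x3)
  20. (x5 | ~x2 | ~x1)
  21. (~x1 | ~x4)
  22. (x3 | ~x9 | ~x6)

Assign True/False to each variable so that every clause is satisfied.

x1 = False, x2 = True, x3 = False, x4 = False, x5 = False, x6 = False, x7 = True, x8 = True, x9 = True

Branch on x1: take x1 = False.
  then x2 is forced to True.
Branch on x3: take x3 = False.
  then x8 is forced to True.
For the remaining variables, x4 = False, x5 = False, x6 = False, x7 = True, x9 = True works.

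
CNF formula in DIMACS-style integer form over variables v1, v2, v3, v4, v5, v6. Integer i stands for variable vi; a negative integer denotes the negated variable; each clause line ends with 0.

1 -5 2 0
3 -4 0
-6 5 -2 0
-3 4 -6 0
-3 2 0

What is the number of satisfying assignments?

Split on v2, then v3.
  v2=T, v3=T: v1 free; 5 ways for (v4,v5,v6) × 2^1 = 10.
  v2=T, v3=F: v1 free; 3 ways for (v4,v5,v6) × 2^1 = 6.
  v2=F, v3=T: a clause becomes empty — 0.
  v2=F, v3=F: v6 free; 3 ways for (v1,v4,v5) × 2^1 = 6.
Total: 10 + 6 + 0 + 6 = 22.

22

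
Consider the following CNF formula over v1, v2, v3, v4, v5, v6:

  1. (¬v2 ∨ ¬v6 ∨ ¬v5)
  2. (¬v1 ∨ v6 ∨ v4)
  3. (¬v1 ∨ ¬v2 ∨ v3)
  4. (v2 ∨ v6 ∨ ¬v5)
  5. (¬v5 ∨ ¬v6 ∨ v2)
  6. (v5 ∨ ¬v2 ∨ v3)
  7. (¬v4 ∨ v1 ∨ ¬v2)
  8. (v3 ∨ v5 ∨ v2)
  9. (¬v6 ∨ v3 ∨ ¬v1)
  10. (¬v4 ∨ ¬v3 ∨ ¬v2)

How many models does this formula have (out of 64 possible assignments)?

12

Split on v2, then v3.
  v2=T, v3=T: remaining (v1,v4,v5,v6) ∈ {(F,F,F,F); (F,F,F,T); (F,F,T,F); (T,F,F,T)} — 4.
  v2=T, v3=F: remaining (v1,v4,v5,v6) ∈ {(F,F,T,F)} — 1.
  v2=F, v3=T: 7 of the 16 assignments to (v1,v4,v5,v6) work.
  v2=F, v3=F: a clause becomes empty — 0.
Total: 4 + 1 + 7 + 0 = 12.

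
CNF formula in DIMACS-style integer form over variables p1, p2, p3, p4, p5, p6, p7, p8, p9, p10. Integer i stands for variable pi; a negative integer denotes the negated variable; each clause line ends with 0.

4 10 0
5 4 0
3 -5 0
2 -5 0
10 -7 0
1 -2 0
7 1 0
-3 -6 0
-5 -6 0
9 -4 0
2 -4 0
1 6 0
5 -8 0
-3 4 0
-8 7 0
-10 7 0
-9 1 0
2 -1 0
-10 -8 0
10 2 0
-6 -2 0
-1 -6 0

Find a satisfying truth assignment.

p1 = True, p2 = True, p3 = False, p4 = True, p5 = False, p6 = False, p7 = True, p8 = False, p9 = True, p10 = True

Pure literal: p8 appears only negated; assign p8 = False.
Set p1 = True and propagate.
  then p2 is forced to True.
  then p6 is forced to False.
Set p3 = False and propagate.
  then p5 is forced to False.
  then p4 is forced to True.
  then p9 is forced to True.
For the remaining variables, p7 = True, p10 = True works.
Every clause has at least one true literal under this assignment.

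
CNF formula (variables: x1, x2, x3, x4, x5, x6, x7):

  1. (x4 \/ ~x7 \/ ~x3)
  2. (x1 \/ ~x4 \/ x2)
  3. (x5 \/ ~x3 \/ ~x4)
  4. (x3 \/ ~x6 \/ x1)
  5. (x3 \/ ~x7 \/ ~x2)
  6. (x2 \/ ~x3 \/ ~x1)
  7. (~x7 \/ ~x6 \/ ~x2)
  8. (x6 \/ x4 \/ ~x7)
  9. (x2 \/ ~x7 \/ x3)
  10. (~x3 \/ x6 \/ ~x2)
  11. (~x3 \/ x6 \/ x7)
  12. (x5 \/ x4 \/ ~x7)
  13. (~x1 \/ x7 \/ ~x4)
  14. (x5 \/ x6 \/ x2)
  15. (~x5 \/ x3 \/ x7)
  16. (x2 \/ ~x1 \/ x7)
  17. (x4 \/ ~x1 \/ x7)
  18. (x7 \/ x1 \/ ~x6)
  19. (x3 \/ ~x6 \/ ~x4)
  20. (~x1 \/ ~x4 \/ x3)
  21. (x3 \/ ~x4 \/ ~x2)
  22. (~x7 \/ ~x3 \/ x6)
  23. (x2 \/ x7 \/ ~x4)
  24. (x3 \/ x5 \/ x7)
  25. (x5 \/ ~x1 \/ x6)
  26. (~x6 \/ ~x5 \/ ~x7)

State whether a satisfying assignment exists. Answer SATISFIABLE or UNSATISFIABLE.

UNSATISFIABLE

x7 = True:
  x3 = True:
    propagation gives x4=True, x5=True, x6=True; an empty clause results — contradiction.
  x3 = False:
    propagation gives x2=False; an empty clause results — contradiction.
x7 = False:
  x3 = True:
    propagation gives x6=True, x1=True, x2=True, x4=False; an empty clause results — contradiction.
  x3 = False:
    propagation gives x5=False; an empty clause results — contradiction.
Every branch closes, so no satisfying assignment exists.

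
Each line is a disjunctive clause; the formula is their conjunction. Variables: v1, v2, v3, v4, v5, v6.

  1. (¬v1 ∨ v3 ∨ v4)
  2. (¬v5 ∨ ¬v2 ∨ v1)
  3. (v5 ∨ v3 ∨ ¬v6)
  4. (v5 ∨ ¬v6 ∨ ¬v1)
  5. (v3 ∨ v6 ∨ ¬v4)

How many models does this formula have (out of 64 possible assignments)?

Case analysis on v1 and v3:
  v1=1, v3=1: v2, v4 free; 3 ways for (v5,v6) × 2^2 = 12.
  v1=1, v3=0: remaining (v2,v4,v5,v6) ∈ {(0,1,1,1); (1,1,1,1)} — 2.
  v1=0, v3=1: v4, v6 free; 3 ways for (v2,v5) × 2^2 = 12.
  v1=0, v3=0: 5 of the 16 assignments to (v2,v4,v5,v6) work.
Total: 12 + 2 + 12 + 5 = 31.

31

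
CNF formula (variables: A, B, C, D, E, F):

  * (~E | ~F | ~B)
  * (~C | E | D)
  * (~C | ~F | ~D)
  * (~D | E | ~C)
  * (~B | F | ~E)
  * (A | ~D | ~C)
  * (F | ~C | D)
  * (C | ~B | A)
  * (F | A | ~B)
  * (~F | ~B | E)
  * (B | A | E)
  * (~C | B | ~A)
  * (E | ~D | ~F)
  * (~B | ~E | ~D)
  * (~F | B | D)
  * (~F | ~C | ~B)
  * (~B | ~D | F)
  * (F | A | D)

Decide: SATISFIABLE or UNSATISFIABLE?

SATISFIABLE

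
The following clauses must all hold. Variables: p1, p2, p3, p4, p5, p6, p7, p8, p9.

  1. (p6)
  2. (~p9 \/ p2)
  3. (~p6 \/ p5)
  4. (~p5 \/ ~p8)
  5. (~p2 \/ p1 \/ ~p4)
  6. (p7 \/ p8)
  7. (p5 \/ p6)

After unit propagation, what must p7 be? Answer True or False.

True

(p6) stands alone — p6 = True.
In (~p6 \/ p5), ~p6 is now false; p5 must hold, so p5 = True.
(~p5 \/ ~p8) with p5 = True leaves only ~p8, so p8 = False.
(p8 \/ p7) with p8 = False leaves only p7, so p7 = True.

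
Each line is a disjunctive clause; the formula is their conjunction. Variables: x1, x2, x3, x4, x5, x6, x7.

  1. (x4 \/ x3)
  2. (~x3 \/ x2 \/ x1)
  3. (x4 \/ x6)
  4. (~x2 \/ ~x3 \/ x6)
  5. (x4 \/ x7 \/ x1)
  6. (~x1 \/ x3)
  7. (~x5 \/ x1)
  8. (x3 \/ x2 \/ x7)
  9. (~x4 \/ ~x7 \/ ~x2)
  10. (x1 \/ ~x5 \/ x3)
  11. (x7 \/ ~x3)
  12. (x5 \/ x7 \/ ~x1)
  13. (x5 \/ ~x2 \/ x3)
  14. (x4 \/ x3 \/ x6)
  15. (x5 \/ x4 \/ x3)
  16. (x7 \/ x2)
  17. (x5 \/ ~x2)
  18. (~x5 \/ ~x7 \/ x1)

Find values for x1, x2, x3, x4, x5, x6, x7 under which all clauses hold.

x6 occurs only positively in the remaining clauses — set x6 = True.
Branch on x1: take x1 = True.
  then x3 is forced to True.
  then x7 is forced to True.
The remaining clauses are satisfied by x2 = False, x4 = False, x5 = False.
Every clause has at least one true literal under this assignment.

x1=T, x2=F, x3=T, x4=F, x5=F, x6=T, x7=T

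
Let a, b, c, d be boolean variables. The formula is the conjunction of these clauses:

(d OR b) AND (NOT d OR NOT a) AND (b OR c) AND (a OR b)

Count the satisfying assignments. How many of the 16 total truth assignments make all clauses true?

6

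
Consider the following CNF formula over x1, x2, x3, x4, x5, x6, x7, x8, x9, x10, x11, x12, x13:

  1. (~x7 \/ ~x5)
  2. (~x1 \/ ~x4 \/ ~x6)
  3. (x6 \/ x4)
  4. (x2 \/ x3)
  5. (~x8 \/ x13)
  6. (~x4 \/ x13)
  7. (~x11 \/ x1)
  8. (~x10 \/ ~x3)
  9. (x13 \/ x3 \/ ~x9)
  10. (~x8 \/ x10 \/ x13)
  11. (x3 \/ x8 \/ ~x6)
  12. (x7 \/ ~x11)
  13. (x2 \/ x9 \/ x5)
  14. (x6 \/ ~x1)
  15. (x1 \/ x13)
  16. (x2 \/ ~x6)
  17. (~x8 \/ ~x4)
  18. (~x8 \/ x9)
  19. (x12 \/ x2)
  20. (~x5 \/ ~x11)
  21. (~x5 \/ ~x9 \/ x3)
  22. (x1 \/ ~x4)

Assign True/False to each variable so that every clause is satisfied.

x1=True, x2=True, x3=False, x4=False, x5=False, x6=True, x7=False, x8=True, x9=True, x10=False, x11=False, x12=True, x13=True

x2 occurs only positively in the remaining clauses — set x2 = True.
Pure literal: x11 appears only negated; assign x11 = False.
Try x1 = True.
  then x6 is forced to True.
  then x4 is forced to False.
Try x3 = False.
  then x8 is forced to True.
  then x13 is forced to True.
  then x9 is forced to True.
  then x5 is forced to False.
x7, x10, x12 are now unconstrained; take x7 = False, x10 = False, x12 = True.
Check each clause:
  1. (~x5 \/ ~x7) — ~x7 is true.
  2. (~x4 \/ ~x6 \/ ~x1) — ~x4 is true.
  3. (x4 \/ x6) — x6 is true.
  4. (x3 \/ x2) — x2 is true.
  5. (x13 \/ ~x8) — x13 is true.
  6. (x13 \/ ~x4) — ~x4 is true.
  7. (~x11 \/ x1) — x1 is true.
  8. (~x3 \/ ~x10) — ~x3 is true.
  9. (x13 \/ ~x9 \/ x3) — x13 is true.
  10. (x10 \/ x13 \/ ~x8) — x13 is true.
  11. (x3 \/ ~x6 \/ x8) — x8 is true.
  12. (x7 \/ ~x11) — ~x11 is true.
  13. (x2 \/ x5 \/ x9) — x9 is true.
  14. (x6 \/ ~x1) — x6 is true.
  15. (x1 \/ x13) — x1 is true.
  16. (x2 \/ ~x6) — x2 is true.
  17. (~x4 \/ ~x8) — ~x4 is true.
  18. (~x8 \/ x9) — x9 is true.
  19. (x2 \/ x12) — x2 is true.
  20. (~x5 \/ ~x11) — ~x5 is true.
  21. (x3 \/ ~x5 \/ ~x9) — ~x5 is true.
  22. (x1 \/ ~x4) — x1 is true.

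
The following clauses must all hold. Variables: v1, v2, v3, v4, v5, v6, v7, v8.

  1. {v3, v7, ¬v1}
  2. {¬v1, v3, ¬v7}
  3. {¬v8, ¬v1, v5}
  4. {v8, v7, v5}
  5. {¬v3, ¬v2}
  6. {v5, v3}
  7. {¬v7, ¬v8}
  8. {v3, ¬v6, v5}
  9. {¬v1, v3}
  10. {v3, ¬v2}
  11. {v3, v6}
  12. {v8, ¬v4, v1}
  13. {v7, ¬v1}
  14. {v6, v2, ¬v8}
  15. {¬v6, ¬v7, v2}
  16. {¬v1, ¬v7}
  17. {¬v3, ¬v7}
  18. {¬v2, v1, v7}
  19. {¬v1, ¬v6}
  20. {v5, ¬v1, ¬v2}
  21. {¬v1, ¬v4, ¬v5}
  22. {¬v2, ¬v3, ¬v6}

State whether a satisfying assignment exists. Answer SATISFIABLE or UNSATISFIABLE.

Pure literal: v4 appears only negated; assign v4 = False.
Try v1 = False.
Set v2 = False and propagate.
Try v3 = False.
  then v5 is forced to True.
  then v6 is forced to True.
  then v7 is forced to False.
v8 is now unconstrained; take v8 = False.
Every clause has at least one true literal under this assignment.
So v1=F, v2=F, v3=F, v4=F, v5=T, v6=T, v7=F, v8=F is a satisfying assignment.

SATISFIABLE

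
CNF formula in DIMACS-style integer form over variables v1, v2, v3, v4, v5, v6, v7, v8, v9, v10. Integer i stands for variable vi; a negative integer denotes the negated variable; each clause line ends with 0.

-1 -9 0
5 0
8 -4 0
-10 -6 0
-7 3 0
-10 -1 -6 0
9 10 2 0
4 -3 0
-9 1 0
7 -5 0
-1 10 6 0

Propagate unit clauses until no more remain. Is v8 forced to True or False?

Unit clause (v5) sets v5 = True.
(~v5 \/ v7): since v5 = True, the clause reduces to (v7). v7 = True.
From (~v7 \/ v3) and v7 = True: v3 = True.
(v4 \/ ~v3) with v3 = True leaves only v4, so v4 = True.
(v8 \/ ~v4) with v4 = True leaves only v8, so v8 = True.

True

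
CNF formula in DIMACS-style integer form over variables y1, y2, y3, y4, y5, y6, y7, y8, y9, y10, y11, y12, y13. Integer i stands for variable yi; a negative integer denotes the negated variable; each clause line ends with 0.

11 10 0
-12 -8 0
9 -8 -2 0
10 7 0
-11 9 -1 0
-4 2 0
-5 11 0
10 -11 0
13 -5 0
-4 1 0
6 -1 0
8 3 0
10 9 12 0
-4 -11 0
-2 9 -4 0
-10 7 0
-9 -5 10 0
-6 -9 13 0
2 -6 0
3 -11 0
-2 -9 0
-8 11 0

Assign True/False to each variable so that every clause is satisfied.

y1=0, y2=0, y3=1, y4=0, y5=0, y6=0, y7=1, y8=0, y9=1, y10=1, y11=1, y12=0, y13=1

y3 occurs only positively in the remaining clauses — set y3 = True.
Pure literal: y4 appears only negated; assign y4 = False.
Branch on y1: take y1 = False.
Branch on y2: take y2 = False.
  then y6 is forced to False.
For the remaining variables, y5 = False, y7 = True, y8 = False, y9 = True, y10 = True, y11 = True, y12 = False, y13 = True works.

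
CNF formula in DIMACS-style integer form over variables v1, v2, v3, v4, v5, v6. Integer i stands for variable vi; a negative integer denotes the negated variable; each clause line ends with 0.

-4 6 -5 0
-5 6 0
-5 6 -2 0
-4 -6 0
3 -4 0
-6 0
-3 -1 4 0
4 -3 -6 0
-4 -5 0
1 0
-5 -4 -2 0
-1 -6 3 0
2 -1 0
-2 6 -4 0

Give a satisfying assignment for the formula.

v1=T, v2=T, v3=F, v4=F, v5=F, v6=F

(~v6) is a unit clause, so v6 = False.
(~v5) is a unit clause, so v5 = False.
(v1) is a unit clause, so v1 = True.
The clause (v2) is unit: v2 must be True.
The clause (~v4) is unit: v4 must be False.
(~v3) is a unit clause, so v3 = False.
Every clause has at least one true literal under this assignment.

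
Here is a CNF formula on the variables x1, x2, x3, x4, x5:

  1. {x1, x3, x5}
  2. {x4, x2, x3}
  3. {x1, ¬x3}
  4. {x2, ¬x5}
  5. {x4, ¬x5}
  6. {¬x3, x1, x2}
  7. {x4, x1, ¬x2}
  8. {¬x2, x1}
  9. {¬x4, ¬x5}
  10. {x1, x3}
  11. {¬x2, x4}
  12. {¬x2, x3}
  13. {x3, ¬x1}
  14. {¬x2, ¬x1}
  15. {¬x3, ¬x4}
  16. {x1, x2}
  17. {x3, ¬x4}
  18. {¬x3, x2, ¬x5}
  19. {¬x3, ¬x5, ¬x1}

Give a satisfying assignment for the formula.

x1 = 1, x2 = 0, x3 = 1, x4 = 0, x5 = 0

Branch on x1: take x1 = True.
  then x3 is forced to True.
  then x2 is forced to False.
  then x5 is forced to False.
  then x4 is forced to False.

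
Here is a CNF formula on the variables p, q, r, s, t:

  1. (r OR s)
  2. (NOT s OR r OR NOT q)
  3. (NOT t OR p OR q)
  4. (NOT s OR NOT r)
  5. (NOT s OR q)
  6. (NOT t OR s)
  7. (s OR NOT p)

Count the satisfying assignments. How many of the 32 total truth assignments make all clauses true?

2

Satisfying assignments:
  p=0 q=0 r=1 s=0 t=0
  p=0 q=1 r=1 s=0 t=0
That's 2 in total.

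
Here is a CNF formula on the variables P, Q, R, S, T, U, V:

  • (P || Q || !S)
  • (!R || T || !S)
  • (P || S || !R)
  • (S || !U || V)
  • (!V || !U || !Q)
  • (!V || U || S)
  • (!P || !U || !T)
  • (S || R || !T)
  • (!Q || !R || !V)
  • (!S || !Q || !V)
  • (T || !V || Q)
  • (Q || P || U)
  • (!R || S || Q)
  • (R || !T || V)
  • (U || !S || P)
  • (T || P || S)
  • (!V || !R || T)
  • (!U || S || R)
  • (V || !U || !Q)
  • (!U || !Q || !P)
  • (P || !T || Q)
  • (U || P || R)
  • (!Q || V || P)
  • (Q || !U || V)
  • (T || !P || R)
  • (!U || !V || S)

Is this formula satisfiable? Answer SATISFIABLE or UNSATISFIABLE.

SATISFIABLE

Try P = True.
Set Q = True and propagate.
  then U is forced to False.
Try R = True.
  then V is forced to False.
For the remaining variables, S = True, T = True works.
So P = T, Q = T, R = T, S = T, T = T, U = F, V = F is a satisfying assignment.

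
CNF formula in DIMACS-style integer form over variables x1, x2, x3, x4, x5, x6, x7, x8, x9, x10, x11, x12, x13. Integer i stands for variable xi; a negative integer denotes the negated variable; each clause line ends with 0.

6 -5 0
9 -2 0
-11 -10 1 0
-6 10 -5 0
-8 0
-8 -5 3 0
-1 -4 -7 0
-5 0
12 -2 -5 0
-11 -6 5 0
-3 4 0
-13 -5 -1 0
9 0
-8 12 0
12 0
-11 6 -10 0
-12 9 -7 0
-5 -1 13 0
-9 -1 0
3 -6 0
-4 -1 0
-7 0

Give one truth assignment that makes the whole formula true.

x1 = False  x2 = False  x3 = False  x4 = False  x5 = False  x6 = False  x7 = False  x8 = False  x9 = True  x10 = False  x11 = True  x12 = True  x13 = False

The clause (~x8) is unit: x8 must be False.
(~x5) is a unit clause, so x5 = False.
Unit propagation: (x9) forces x9 = True.
(x12) is a unit clause, so x12 = True.
(~x1) is a unit clause, so x1 = False.
Unit propagation: (~x7) forces x7 = False.
Pure literal: x10 appears only negated; assign x10 = False.
Branch on x3: take x3 = False.
  then x6 is forced to False.
x2, x4, x11, x13 are now unconstrained; take x2 = False, x4 = False, x11 = True, x13 = False.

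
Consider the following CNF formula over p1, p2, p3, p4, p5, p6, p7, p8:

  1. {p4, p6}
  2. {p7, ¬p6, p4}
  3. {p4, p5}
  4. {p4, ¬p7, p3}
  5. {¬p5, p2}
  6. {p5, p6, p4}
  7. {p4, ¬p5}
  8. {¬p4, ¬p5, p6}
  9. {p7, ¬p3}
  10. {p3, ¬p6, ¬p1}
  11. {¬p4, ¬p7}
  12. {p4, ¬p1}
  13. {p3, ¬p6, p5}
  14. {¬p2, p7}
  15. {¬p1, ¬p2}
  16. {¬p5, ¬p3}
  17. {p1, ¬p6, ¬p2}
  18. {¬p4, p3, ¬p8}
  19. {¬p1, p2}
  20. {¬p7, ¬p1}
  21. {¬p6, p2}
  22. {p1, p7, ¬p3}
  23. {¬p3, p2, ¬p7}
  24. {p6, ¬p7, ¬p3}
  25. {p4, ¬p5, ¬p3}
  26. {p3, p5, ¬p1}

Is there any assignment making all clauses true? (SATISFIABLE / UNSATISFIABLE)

Pure literal: p8 appears only negated; assign p8 = False.
Set p1 = False and propagate.
Branch on p2: take p2 = False.
  then p5 is forced to False.
  then p4 is forced to True.
  then p7 is forced to False.
  then p3 is forced to False.
  then p6 is forced to False.
So p1=False, p2=False, p3=False, p4=True, p5=False, p6=False, p7=False, p8=False is a satisfying assignment.

SATISFIABLE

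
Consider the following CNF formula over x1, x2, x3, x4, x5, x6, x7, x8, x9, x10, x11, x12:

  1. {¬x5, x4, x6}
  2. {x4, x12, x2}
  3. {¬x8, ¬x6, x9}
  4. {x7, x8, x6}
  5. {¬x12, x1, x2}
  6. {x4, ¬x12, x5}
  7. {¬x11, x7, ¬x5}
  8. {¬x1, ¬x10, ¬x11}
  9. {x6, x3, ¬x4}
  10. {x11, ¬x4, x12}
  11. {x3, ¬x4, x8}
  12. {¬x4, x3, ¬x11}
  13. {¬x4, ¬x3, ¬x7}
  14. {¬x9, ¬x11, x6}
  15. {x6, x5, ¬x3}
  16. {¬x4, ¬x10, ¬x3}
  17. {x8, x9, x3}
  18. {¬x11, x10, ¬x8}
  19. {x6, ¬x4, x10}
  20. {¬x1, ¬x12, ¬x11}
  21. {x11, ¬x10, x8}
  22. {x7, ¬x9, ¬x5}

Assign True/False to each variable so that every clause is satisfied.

x1=False  x2=True  x3=True  x4=False  x5=True  x6=True  x7=True  x8=True  x9=True  x10=True  x11=False  x12=True

x2 occurs only positively in the remaining clauses — set x2 = True.
Set x1 = False and propagate.
The remaining clauses are satisfied by x3 = True, x4 = False, x5 = True, x6 = True, x7 = True, x8 = True, x9 = True, x10 = True, x11 = False, x12 = True.
Check each clause:
  1. {x4, x6, ¬x5} — x6 is true.
  2. {x4, x2, x12} — x2 is true.
  3. {¬x8, ¬x6, x9} — x9 is true.
  4. {x7, x8, x6} — x8 is true.
  5. {x1, x2, ¬x12} — x2 is true.
  6. {x4, x5, ¬x12} — x5 is true.
  7. {¬x11, ¬x5, x7} — ¬x11 is true.
  8. {¬x1, ¬x10, ¬x11} — ¬x11 is true.
  9. {x6, x3, ¬x4} — x3 is true.
  10. {x11, ¬x4, x12} — x12 is true.
  11. {¬x4, x8, x3} — x8 is true.
  12. {¬x11, ¬x4, x3} — x3 is true.
  13. {¬x7, ¬x3, ¬x4} — ¬x4 is true.
  14. {¬x11, ¬x9, x6} — ¬x11 is true.
  15. {x5, ¬x3, x6} — x5 is true.
  16. {¬x4, ¬x3, ¬x10} — ¬x4 is true.
  17. {x3, x9, x8} — x8 is true.
  18. {x10, ¬x11, ¬x8} — x10 is true.
  19. {x6, ¬x4, x10} — x10 is true.
  20. {¬x1, ¬x11, ¬x12} — ¬x11 is true.
  21. {x11, ¬x10, x8} — x8 is true.
  22. {¬x9, x7, ¬x5} — x7 is true.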